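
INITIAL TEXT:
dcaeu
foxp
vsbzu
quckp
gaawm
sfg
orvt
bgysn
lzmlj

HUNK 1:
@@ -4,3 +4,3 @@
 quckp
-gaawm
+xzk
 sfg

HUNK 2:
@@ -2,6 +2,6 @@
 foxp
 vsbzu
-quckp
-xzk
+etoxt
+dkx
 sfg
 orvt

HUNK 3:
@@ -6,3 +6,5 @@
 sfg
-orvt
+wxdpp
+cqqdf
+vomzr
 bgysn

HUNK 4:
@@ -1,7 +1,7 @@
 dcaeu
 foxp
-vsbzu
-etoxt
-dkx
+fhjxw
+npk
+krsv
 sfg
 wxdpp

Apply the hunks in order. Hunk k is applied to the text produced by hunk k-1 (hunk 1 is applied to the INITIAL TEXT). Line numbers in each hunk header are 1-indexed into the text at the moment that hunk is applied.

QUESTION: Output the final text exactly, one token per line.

Hunk 1: at line 4 remove [gaawm] add [xzk] -> 9 lines: dcaeu foxp vsbzu quckp xzk sfg orvt bgysn lzmlj
Hunk 2: at line 2 remove [quckp,xzk] add [etoxt,dkx] -> 9 lines: dcaeu foxp vsbzu etoxt dkx sfg orvt bgysn lzmlj
Hunk 3: at line 6 remove [orvt] add [wxdpp,cqqdf,vomzr] -> 11 lines: dcaeu foxp vsbzu etoxt dkx sfg wxdpp cqqdf vomzr bgysn lzmlj
Hunk 4: at line 1 remove [vsbzu,etoxt,dkx] add [fhjxw,npk,krsv] -> 11 lines: dcaeu foxp fhjxw npk krsv sfg wxdpp cqqdf vomzr bgysn lzmlj

Answer: dcaeu
foxp
fhjxw
npk
krsv
sfg
wxdpp
cqqdf
vomzr
bgysn
lzmlj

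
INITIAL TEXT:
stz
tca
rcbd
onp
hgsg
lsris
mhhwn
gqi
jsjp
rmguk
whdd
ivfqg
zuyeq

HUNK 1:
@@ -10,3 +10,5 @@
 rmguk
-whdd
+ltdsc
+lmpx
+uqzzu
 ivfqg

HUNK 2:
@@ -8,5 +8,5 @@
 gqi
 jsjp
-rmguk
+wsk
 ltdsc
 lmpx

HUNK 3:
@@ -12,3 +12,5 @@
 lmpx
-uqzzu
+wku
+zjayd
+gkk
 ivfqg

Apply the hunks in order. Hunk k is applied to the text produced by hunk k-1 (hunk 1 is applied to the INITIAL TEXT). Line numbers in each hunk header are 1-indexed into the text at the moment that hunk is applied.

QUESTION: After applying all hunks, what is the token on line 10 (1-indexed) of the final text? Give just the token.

Hunk 1: at line 10 remove [whdd] add [ltdsc,lmpx,uqzzu] -> 15 lines: stz tca rcbd onp hgsg lsris mhhwn gqi jsjp rmguk ltdsc lmpx uqzzu ivfqg zuyeq
Hunk 2: at line 8 remove [rmguk] add [wsk] -> 15 lines: stz tca rcbd onp hgsg lsris mhhwn gqi jsjp wsk ltdsc lmpx uqzzu ivfqg zuyeq
Hunk 3: at line 12 remove [uqzzu] add [wku,zjayd,gkk] -> 17 lines: stz tca rcbd onp hgsg lsris mhhwn gqi jsjp wsk ltdsc lmpx wku zjayd gkk ivfqg zuyeq
Final line 10: wsk

Answer: wsk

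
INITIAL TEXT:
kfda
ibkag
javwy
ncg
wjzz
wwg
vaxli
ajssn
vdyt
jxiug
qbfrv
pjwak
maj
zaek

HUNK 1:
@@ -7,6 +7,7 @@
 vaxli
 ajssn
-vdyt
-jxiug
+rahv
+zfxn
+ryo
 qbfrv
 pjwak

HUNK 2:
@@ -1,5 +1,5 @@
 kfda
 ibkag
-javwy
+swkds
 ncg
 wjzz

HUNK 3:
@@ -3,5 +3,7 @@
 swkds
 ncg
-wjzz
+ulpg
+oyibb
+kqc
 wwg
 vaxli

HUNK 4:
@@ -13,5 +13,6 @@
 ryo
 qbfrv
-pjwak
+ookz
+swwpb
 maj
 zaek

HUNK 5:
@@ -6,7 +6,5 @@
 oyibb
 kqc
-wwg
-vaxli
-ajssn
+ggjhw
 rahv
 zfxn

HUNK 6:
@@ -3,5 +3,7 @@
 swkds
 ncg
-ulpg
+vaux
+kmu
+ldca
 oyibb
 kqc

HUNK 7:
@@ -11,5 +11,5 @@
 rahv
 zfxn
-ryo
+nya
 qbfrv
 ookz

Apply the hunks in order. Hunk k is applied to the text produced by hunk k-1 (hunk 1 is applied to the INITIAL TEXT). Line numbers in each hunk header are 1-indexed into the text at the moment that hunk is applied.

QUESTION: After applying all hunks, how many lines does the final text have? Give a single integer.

Answer: 18

Derivation:
Hunk 1: at line 7 remove [vdyt,jxiug] add [rahv,zfxn,ryo] -> 15 lines: kfda ibkag javwy ncg wjzz wwg vaxli ajssn rahv zfxn ryo qbfrv pjwak maj zaek
Hunk 2: at line 1 remove [javwy] add [swkds] -> 15 lines: kfda ibkag swkds ncg wjzz wwg vaxli ajssn rahv zfxn ryo qbfrv pjwak maj zaek
Hunk 3: at line 3 remove [wjzz] add [ulpg,oyibb,kqc] -> 17 lines: kfda ibkag swkds ncg ulpg oyibb kqc wwg vaxli ajssn rahv zfxn ryo qbfrv pjwak maj zaek
Hunk 4: at line 13 remove [pjwak] add [ookz,swwpb] -> 18 lines: kfda ibkag swkds ncg ulpg oyibb kqc wwg vaxli ajssn rahv zfxn ryo qbfrv ookz swwpb maj zaek
Hunk 5: at line 6 remove [wwg,vaxli,ajssn] add [ggjhw] -> 16 lines: kfda ibkag swkds ncg ulpg oyibb kqc ggjhw rahv zfxn ryo qbfrv ookz swwpb maj zaek
Hunk 6: at line 3 remove [ulpg] add [vaux,kmu,ldca] -> 18 lines: kfda ibkag swkds ncg vaux kmu ldca oyibb kqc ggjhw rahv zfxn ryo qbfrv ookz swwpb maj zaek
Hunk 7: at line 11 remove [ryo] add [nya] -> 18 lines: kfda ibkag swkds ncg vaux kmu ldca oyibb kqc ggjhw rahv zfxn nya qbfrv ookz swwpb maj zaek
Final line count: 18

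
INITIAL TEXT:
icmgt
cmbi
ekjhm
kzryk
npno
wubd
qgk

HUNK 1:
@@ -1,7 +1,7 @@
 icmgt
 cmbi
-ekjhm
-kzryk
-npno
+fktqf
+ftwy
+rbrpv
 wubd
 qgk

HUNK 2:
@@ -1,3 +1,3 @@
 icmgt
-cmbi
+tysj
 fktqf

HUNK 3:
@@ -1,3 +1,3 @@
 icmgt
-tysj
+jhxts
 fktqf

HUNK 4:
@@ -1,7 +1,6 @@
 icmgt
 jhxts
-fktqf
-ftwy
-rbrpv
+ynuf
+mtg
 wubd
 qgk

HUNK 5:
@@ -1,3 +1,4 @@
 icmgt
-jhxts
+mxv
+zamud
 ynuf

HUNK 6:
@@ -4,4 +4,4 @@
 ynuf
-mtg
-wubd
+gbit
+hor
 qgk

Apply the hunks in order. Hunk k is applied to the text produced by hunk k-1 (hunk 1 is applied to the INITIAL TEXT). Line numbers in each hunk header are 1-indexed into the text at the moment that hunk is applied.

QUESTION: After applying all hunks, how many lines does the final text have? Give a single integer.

Answer: 7

Derivation:
Hunk 1: at line 1 remove [ekjhm,kzryk,npno] add [fktqf,ftwy,rbrpv] -> 7 lines: icmgt cmbi fktqf ftwy rbrpv wubd qgk
Hunk 2: at line 1 remove [cmbi] add [tysj] -> 7 lines: icmgt tysj fktqf ftwy rbrpv wubd qgk
Hunk 3: at line 1 remove [tysj] add [jhxts] -> 7 lines: icmgt jhxts fktqf ftwy rbrpv wubd qgk
Hunk 4: at line 1 remove [fktqf,ftwy,rbrpv] add [ynuf,mtg] -> 6 lines: icmgt jhxts ynuf mtg wubd qgk
Hunk 5: at line 1 remove [jhxts] add [mxv,zamud] -> 7 lines: icmgt mxv zamud ynuf mtg wubd qgk
Hunk 6: at line 4 remove [mtg,wubd] add [gbit,hor] -> 7 lines: icmgt mxv zamud ynuf gbit hor qgk
Final line count: 7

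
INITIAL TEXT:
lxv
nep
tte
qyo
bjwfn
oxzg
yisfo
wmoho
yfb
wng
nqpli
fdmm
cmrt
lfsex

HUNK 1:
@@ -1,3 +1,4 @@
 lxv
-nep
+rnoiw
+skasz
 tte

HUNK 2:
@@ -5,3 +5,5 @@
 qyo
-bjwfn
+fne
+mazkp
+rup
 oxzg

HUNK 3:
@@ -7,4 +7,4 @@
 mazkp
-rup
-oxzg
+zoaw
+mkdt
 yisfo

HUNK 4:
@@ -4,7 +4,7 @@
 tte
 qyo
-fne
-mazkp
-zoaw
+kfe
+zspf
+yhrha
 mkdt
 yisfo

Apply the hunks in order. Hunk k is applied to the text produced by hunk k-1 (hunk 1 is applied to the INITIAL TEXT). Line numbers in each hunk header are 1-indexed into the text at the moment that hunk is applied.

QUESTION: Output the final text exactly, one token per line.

Answer: lxv
rnoiw
skasz
tte
qyo
kfe
zspf
yhrha
mkdt
yisfo
wmoho
yfb
wng
nqpli
fdmm
cmrt
lfsex

Derivation:
Hunk 1: at line 1 remove [nep] add [rnoiw,skasz] -> 15 lines: lxv rnoiw skasz tte qyo bjwfn oxzg yisfo wmoho yfb wng nqpli fdmm cmrt lfsex
Hunk 2: at line 5 remove [bjwfn] add [fne,mazkp,rup] -> 17 lines: lxv rnoiw skasz tte qyo fne mazkp rup oxzg yisfo wmoho yfb wng nqpli fdmm cmrt lfsex
Hunk 3: at line 7 remove [rup,oxzg] add [zoaw,mkdt] -> 17 lines: lxv rnoiw skasz tte qyo fne mazkp zoaw mkdt yisfo wmoho yfb wng nqpli fdmm cmrt lfsex
Hunk 4: at line 4 remove [fne,mazkp,zoaw] add [kfe,zspf,yhrha] -> 17 lines: lxv rnoiw skasz tte qyo kfe zspf yhrha mkdt yisfo wmoho yfb wng nqpli fdmm cmrt lfsex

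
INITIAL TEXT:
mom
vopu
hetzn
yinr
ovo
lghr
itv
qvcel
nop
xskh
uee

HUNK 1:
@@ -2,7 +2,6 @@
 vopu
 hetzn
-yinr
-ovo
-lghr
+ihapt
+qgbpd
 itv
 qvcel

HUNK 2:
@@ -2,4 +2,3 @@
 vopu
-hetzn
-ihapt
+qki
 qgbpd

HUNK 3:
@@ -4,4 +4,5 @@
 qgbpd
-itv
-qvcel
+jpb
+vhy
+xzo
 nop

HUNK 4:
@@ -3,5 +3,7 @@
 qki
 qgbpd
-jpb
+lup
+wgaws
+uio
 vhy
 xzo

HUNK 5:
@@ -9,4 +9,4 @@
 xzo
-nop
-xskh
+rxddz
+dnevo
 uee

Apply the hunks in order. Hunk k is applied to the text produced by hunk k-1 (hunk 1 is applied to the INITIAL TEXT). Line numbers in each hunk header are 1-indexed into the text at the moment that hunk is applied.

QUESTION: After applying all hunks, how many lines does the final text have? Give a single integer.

Hunk 1: at line 2 remove [yinr,ovo,lghr] add [ihapt,qgbpd] -> 10 lines: mom vopu hetzn ihapt qgbpd itv qvcel nop xskh uee
Hunk 2: at line 2 remove [hetzn,ihapt] add [qki] -> 9 lines: mom vopu qki qgbpd itv qvcel nop xskh uee
Hunk 3: at line 4 remove [itv,qvcel] add [jpb,vhy,xzo] -> 10 lines: mom vopu qki qgbpd jpb vhy xzo nop xskh uee
Hunk 4: at line 3 remove [jpb] add [lup,wgaws,uio] -> 12 lines: mom vopu qki qgbpd lup wgaws uio vhy xzo nop xskh uee
Hunk 5: at line 9 remove [nop,xskh] add [rxddz,dnevo] -> 12 lines: mom vopu qki qgbpd lup wgaws uio vhy xzo rxddz dnevo uee
Final line count: 12

Answer: 12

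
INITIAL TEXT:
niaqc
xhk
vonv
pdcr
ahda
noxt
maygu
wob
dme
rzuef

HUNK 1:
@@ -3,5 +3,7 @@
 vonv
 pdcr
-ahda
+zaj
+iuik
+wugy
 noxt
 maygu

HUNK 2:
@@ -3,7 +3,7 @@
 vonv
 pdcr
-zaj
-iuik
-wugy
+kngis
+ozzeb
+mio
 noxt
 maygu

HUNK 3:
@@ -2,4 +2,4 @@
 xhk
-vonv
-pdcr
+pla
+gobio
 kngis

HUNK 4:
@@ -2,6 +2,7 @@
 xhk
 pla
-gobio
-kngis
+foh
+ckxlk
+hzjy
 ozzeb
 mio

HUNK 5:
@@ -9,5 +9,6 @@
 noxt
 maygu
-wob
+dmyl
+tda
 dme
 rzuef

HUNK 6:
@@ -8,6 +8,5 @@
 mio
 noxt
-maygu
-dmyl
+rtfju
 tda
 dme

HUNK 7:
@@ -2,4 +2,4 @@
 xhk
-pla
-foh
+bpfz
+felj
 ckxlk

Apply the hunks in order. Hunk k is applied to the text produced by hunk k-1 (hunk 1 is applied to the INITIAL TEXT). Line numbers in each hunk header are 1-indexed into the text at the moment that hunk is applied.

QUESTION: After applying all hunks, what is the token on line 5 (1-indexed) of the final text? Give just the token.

Hunk 1: at line 3 remove [ahda] add [zaj,iuik,wugy] -> 12 lines: niaqc xhk vonv pdcr zaj iuik wugy noxt maygu wob dme rzuef
Hunk 2: at line 3 remove [zaj,iuik,wugy] add [kngis,ozzeb,mio] -> 12 lines: niaqc xhk vonv pdcr kngis ozzeb mio noxt maygu wob dme rzuef
Hunk 3: at line 2 remove [vonv,pdcr] add [pla,gobio] -> 12 lines: niaqc xhk pla gobio kngis ozzeb mio noxt maygu wob dme rzuef
Hunk 4: at line 2 remove [gobio,kngis] add [foh,ckxlk,hzjy] -> 13 lines: niaqc xhk pla foh ckxlk hzjy ozzeb mio noxt maygu wob dme rzuef
Hunk 5: at line 9 remove [wob] add [dmyl,tda] -> 14 lines: niaqc xhk pla foh ckxlk hzjy ozzeb mio noxt maygu dmyl tda dme rzuef
Hunk 6: at line 8 remove [maygu,dmyl] add [rtfju] -> 13 lines: niaqc xhk pla foh ckxlk hzjy ozzeb mio noxt rtfju tda dme rzuef
Hunk 7: at line 2 remove [pla,foh] add [bpfz,felj] -> 13 lines: niaqc xhk bpfz felj ckxlk hzjy ozzeb mio noxt rtfju tda dme rzuef
Final line 5: ckxlk

Answer: ckxlk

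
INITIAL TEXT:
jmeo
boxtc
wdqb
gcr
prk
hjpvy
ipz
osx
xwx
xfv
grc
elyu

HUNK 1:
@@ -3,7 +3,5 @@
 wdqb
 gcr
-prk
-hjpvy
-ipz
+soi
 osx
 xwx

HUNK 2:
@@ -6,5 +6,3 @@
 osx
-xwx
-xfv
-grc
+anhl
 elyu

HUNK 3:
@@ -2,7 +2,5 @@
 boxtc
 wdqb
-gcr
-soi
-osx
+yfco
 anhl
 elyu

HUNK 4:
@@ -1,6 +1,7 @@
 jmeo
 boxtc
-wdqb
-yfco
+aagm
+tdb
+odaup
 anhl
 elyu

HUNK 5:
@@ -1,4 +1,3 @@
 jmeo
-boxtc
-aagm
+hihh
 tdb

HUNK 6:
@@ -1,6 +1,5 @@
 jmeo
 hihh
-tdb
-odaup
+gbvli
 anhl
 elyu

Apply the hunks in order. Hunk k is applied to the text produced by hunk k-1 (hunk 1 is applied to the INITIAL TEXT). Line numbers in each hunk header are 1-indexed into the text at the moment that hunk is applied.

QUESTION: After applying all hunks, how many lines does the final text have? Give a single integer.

Hunk 1: at line 3 remove [prk,hjpvy,ipz] add [soi] -> 10 lines: jmeo boxtc wdqb gcr soi osx xwx xfv grc elyu
Hunk 2: at line 6 remove [xwx,xfv,grc] add [anhl] -> 8 lines: jmeo boxtc wdqb gcr soi osx anhl elyu
Hunk 3: at line 2 remove [gcr,soi,osx] add [yfco] -> 6 lines: jmeo boxtc wdqb yfco anhl elyu
Hunk 4: at line 1 remove [wdqb,yfco] add [aagm,tdb,odaup] -> 7 lines: jmeo boxtc aagm tdb odaup anhl elyu
Hunk 5: at line 1 remove [boxtc,aagm] add [hihh] -> 6 lines: jmeo hihh tdb odaup anhl elyu
Hunk 6: at line 1 remove [tdb,odaup] add [gbvli] -> 5 lines: jmeo hihh gbvli anhl elyu
Final line count: 5

Answer: 5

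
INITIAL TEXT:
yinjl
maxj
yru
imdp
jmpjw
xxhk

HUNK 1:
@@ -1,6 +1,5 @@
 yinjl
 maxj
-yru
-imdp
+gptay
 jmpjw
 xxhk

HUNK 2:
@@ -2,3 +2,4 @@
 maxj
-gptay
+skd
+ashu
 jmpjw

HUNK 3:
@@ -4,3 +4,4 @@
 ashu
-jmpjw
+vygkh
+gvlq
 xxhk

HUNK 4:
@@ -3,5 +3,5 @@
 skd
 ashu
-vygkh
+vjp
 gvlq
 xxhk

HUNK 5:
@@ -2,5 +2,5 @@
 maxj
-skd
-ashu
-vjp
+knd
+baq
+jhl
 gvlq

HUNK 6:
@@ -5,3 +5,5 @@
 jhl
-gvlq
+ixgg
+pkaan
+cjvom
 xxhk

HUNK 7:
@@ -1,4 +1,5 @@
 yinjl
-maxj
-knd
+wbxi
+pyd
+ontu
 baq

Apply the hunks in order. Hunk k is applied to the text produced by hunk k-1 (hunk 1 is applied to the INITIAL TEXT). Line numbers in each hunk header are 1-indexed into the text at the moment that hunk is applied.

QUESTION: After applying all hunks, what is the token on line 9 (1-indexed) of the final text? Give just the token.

Hunk 1: at line 1 remove [yru,imdp] add [gptay] -> 5 lines: yinjl maxj gptay jmpjw xxhk
Hunk 2: at line 2 remove [gptay] add [skd,ashu] -> 6 lines: yinjl maxj skd ashu jmpjw xxhk
Hunk 3: at line 4 remove [jmpjw] add [vygkh,gvlq] -> 7 lines: yinjl maxj skd ashu vygkh gvlq xxhk
Hunk 4: at line 3 remove [vygkh] add [vjp] -> 7 lines: yinjl maxj skd ashu vjp gvlq xxhk
Hunk 5: at line 2 remove [skd,ashu,vjp] add [knd,baq,jhl] -> 7 lines: yinjl maxj knd baq jhl gvlq xxhk
Hunk 6: at line 5 remove [gvlq] add [ixgg,pkaan,cjvom] -> 9 lines: yinjl maxj knd baq jhl ixgg pkaan cjvom xxhk
Hunk 7: at line 1 remove [maxj,knd] add [wbxi,pyd,ontu] -> 10 lines: yinjl wbxi pyd ontu baq jhl ixgg pkaan cjvom xxhk
Final line 9: cjvom

Answer: cjvom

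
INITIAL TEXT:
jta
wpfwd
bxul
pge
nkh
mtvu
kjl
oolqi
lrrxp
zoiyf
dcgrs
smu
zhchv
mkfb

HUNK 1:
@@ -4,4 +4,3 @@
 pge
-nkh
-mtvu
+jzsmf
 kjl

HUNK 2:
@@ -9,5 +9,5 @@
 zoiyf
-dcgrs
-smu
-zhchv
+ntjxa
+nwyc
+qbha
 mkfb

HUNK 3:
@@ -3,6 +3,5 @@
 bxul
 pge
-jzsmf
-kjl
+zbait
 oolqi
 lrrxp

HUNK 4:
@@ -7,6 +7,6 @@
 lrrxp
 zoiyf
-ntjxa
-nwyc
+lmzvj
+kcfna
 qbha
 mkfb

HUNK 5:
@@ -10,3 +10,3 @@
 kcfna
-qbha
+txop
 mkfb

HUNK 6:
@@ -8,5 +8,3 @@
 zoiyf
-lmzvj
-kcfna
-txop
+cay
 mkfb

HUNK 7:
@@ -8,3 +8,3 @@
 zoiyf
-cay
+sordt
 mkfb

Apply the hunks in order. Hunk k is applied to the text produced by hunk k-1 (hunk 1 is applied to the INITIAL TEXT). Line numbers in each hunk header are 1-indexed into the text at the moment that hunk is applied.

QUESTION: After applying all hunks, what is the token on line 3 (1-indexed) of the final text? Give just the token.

Hunk 1: at line 4 remove [nkh,mtvu] add [jzsmf] -> 13 lines: jta wpfwd bxul pge jzsmf kjl oolqi lrrxp zoiyf dcgrs smu zhchv mkfb
Hunk 2: at line 9 remove [dcgrs,smu,zhchv] add [ntjxa,nwyc,qbha] -> 13 lines: jta wpfwd bxul pge jzsmf kjl oolqi lrrxp zoiyf ntjxa nwyc qbha mkfb
Hunk 3: at line 3 remove [jzsmf,kjl] add [zbait] -> 12 lines: jta wpfwd bxul pge zbait oolqi lrrxp zoiyf ntjxa nwyc qbha mkfb
Hunk 4: at line 7 remove [ntjxa,nwyc] add [lmzvj,kcfna] -> 12 lines: jta wpfwd bxul pge zbait oolqi lrrxp zoiyf lmzvj kcfna qbha mkfb
Hunk 5: at line 10 remove [qbha] add [txop] -> 12 lines: jta wpfwd bxul pge zbait oolqi lrrxp zoiyf lmzvj kcfna txop mkfb
Hunk 6: at line 8 remove [lmzvj,kcfna,txop] add [cay] -> 10 lines: jta wpfwd bxul pge zbait oolqi lrrxp zoiyf cay mkfb
Hunk 7: at line 8 remove [cay] add [sordt] -> 10 lines: jta wpfwd bxul pge zbait oolqi lrrxp zoiyf sordt mkfb
Final line 3: bxul

Answer: bxul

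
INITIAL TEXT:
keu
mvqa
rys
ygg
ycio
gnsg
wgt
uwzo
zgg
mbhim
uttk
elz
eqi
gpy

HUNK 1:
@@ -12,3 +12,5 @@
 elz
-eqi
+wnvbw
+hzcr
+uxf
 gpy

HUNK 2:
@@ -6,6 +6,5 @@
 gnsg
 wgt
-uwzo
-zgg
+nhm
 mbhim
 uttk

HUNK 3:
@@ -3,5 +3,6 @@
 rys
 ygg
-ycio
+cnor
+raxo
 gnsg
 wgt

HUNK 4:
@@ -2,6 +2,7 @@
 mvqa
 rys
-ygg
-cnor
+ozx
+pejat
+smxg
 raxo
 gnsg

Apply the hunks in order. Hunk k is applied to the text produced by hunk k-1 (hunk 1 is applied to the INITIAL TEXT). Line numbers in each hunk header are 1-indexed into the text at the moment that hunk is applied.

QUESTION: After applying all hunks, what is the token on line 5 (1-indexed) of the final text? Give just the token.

Answer: pejat

Derivation:
Hunk 1: at line 12 remove [eqi] add [wnvbw,hzcr,uxf] -> 16 lines: keu mvqa rys ygg ycio gnsg wgt uwzo zgg mbhim uttk elz wnvbw hzcr uxf gpy
Hunk 2: at line 6 remove [uwzo,zgg] add [nhm] -> 15 lines: keu mvqa rys ygg ycio gnsg wgt nhm mbhim uttk elz wnvbw hzcr uxf gpy
Hunk 3: at line 3 remove [ycio] add [cnor,raxo] -> 16 lines: keu mvqa rys ygg cnor raxo gnsg wgt nhm mbhim uttk elz wnvbw hzcr uxf gpy
Hunk 4: at line 2 remove [ygg,cnor] add [ozx,pejat,smxg] -> 17 lines: keu mvqa rys ozx pejat smxg raxo gnsg wgt nhm mbhim uttk elz wnvbw hzcr uxf gpy
Final line 5: pejat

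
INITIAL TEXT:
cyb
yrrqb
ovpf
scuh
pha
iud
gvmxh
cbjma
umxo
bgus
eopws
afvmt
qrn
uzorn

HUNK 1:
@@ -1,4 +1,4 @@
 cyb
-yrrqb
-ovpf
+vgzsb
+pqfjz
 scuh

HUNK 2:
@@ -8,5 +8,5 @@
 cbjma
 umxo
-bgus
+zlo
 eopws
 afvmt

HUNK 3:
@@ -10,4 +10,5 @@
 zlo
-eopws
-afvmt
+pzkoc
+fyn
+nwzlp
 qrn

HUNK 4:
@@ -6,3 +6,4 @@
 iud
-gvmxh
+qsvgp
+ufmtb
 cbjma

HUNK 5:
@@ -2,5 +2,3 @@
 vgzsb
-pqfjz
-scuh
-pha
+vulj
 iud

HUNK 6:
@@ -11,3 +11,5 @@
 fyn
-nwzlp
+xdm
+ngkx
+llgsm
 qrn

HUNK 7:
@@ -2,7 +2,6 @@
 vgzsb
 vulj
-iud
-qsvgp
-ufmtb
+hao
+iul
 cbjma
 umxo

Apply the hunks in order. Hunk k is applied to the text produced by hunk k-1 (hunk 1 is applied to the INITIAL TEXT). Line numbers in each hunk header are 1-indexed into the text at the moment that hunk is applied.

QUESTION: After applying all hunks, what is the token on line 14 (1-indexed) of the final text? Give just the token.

Hunk 1: at line 1 remove [yrrqb,ovpf] add [vgzsb,pqfjz] -> 14 lines: cyb vgzsb pqfjz scuh pha iud gvmxh cbjma umxo bgus eopws afvmt qrn uzorn
Hunk 2: at line 8 remove [bgus] add [zlo] -> 14 lines: cyb vgzsb pqfjz scuh pha iud gvmxh cbjma umxo zlo eopws afvmt qrn uzorn
Hunk 3: at line 10 remove [eopws,afvmt] add [pzkoc,fyn,nwzlp] -> 15 lines: cyb vgzsb pqfjz scuh pha iud gvmxh cbjma umxo zlo pzkoc fyn nwzlp qrn uzorn
Hunk 4: at line 6 remove [gvmxh] add [qsvgp,ufmtb] -> 16 lines: cyb vgzsb pqfjz scuh pha iud qsvgp ufmtb cbjma umxo zlo pzkoc fyn nwzlp qrn uzorn
Hunk 5: at line 2 remove [pqfjz,scuh,pha] add [vulj] -> 14 lines: cyb vgzsb vulj iud qsvgp ufmtb cbjma umxo zlo pzkoc fyn nwzlp qrn uzorn
Hunk 6: at line 11 remove [nwzlp] add [xdm,ngkx,llgsm] -> 16 lines: cyb vgzsb vulj iud qsvgp ufmtb cbjma umxo zlo pzkoc fyn xdm ngkx llgsm qrn uzorn
Hunk 7: at line 2 remove [iud,qsvgp,ufmtb] add [hao,iul] -> 15 lines: cyb vgzsb vulj hao iul cbjma umxo zlo pzkoc fyn xdm ngkx llgsm qrn uzorn
Final line 14: qrn

Answer: qrn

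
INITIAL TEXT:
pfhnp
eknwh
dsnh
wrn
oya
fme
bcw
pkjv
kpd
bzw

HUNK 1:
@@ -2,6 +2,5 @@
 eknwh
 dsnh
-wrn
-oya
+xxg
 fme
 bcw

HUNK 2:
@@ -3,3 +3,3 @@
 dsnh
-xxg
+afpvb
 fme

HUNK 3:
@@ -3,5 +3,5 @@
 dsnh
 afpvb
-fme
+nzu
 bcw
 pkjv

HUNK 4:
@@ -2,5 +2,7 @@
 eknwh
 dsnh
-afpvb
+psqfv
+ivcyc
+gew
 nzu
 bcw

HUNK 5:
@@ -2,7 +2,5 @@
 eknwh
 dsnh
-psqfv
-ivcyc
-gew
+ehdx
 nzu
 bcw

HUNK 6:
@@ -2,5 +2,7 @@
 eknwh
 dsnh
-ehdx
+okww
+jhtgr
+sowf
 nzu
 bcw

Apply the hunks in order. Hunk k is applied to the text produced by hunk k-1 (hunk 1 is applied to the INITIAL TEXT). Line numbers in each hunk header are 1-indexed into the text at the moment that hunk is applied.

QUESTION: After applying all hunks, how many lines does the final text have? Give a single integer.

Answer: 11

Derivation:
Hunk 1: at line 2 remove [wrn,oya] add [xxg] -> 9 lines: pfhnp eknwh dsnh xxg fme bcw pkjv kpd bzw
Hunk 2: at line 3 remove [xxg] add [afpvb] -> 9 lines: pfhnp eknwh dsnh afpvb fme bcw pkjv kpd bzw
Hunk 3: at line 3 remove [fme] add [nzu] -> 9 lines: pfhnp eknwh dsnh afpvb nzu bcw pkjv kpd bzw
Hunk 4: at line 2 remove [afpvb] add [psqfv,ivcyc,gew] -> 11 lines: pfhnp eknwh dsnh psqfv ivcyc gew nzu bcw pkjv kpd bzw
Hunk 5: at line 2 remove [psqfv,ivcyc,gew] add [ehdx] -> 9 lines: pfhnp eknwh dsnh ehdx nzu bcw pkjv kpd bzw
Hunk 6: at line 2 remove [ehdx] add [okww,jhtgr,sowf] -> 11 lines: pfhnp eknwh dsnh okww jhtgr sowf nzu bcw pkjv kpd bzw
Final line count: 11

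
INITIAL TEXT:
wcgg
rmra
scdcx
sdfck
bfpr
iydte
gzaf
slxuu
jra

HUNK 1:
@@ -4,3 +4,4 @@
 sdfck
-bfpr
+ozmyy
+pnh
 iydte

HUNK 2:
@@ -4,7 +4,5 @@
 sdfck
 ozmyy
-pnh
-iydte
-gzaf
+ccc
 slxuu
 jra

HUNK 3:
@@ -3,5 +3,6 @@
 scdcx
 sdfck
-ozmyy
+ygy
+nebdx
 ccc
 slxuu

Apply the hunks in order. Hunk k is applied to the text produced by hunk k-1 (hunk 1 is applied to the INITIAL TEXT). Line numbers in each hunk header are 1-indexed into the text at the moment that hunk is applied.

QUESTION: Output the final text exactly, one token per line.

Hunk 1: at line 4 remove [bfpr] add [ozmyy,pnh] -> 10 lines: wcgg rmra scdcx sdfck ozmyy pnh iydte gzaf slxuu jra
Hunk 2: at line 4 remove [pnh,iydte,gzaf] add [ccc] -> 8 lines: wcgg rmra scdcx sdfck ozmyy ccc slxuu jra
Hunk 3: at line 3 remove [ozmyy] add [ygy,nebdx] -> 9 lines: wcgg rmra scdcx sdfck ygy nebdx ccc slxuu jra

Answer: wcgg
rmra
scdcx
sdfck
ygy
nebdx
ccc
slxuu
jra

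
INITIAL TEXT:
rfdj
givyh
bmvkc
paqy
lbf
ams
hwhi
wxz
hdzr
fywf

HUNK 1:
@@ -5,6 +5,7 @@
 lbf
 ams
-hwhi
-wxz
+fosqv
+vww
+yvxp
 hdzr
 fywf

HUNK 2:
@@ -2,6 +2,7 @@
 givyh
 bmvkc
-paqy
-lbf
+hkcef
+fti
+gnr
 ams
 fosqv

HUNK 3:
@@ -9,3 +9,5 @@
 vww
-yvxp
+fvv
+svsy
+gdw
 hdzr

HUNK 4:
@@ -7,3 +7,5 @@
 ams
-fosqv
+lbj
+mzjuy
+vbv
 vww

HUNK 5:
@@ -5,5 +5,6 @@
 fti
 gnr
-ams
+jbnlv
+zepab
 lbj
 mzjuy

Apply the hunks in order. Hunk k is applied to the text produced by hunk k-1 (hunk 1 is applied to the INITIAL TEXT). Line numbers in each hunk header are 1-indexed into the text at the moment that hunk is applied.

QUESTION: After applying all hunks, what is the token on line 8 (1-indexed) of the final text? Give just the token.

Hunk 1: at line 5 remove [hwhi,wxz] add [fosqv,vww,yvxp] -> 11 lines: rfdj givyh bmvkc paqy lbf ams fosqv vww yvxp hdzr fywf
Hunk 2: at line 2 remove [paqy,lbf] add [hkcef,fti,gnr] -> 12 lines: rfdj givyh bmvkc hkcef fti gnr ams fosqv vww yvxp hdzr fywf
Hunk 3: at line 9 remove [yvxp] add [fvv,svsy,gdw] -> 14 lines: rfdj givyh bmvkc hkcef fti gnr ams fosqv vww fvv svsy gdw hdzr fywf
Hunk 4: at line 7 remove [fosqv] add [lbj,mzjuy,vbv] -> 16 lines: rfdj givyh bmvkc hkcef fti gnr ams lbj mzjuy vbv vww fvv svsy gdw hdzr fywf
Hunk 5: at line 5 remove [ams] add [jbnlv,zepab] -> 17 lines: rfdj givyh bmvkc hkcef fti gnr jbnlv zepab lbj mzjuy vbv vww fvv svsy gdw hdzr fywf
Final line 8: zepab

Answer: zepab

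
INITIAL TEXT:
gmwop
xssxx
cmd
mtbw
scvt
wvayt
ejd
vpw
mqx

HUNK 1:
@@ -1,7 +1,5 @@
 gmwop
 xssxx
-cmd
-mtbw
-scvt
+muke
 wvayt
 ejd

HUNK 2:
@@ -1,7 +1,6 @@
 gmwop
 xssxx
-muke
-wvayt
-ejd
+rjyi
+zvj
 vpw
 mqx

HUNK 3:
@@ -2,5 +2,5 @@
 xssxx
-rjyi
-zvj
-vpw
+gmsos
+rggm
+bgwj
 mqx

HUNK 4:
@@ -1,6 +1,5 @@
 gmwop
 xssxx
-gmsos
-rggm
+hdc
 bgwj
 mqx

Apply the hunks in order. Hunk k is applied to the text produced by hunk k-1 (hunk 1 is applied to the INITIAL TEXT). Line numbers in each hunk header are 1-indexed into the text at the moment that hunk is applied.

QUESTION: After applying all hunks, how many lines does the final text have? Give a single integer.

Hunk 1: at line 1 remove [cmd,mtbw,scvt] add [muke] -> 7 lines: gmwop xssxx muke wvayt ejd vpw mqx
Hunk 2: at line 1 remove [muke,wvayt,ejd] add [rjyi,zvj] -> 6 lines: gmwop xssxx rjyi zvj vpw mqx
Hunk 3: at line 2 remove [rjyi,zvj,vpw] add [gmsos,rggm,bgwj] -> 6 lines: gmwop xssxx gmsos rggm bgwj mqx
Hunk 4: at line 1 remove [gmsos,rggm] add [hdc] -> 5 lines: gmwop xssxx hdc bgwj mqx
Final line count: 5

Answer: 5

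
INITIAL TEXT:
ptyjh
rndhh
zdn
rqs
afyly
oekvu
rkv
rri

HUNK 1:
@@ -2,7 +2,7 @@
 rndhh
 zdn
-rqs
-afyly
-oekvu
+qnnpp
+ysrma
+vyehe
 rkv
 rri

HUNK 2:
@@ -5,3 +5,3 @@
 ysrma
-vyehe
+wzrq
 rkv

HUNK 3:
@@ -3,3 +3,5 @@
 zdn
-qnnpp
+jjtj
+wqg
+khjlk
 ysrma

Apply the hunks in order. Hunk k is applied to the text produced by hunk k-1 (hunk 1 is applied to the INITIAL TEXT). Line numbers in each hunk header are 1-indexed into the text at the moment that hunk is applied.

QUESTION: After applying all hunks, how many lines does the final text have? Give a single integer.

Hunk 1: at line 2 remove [rqs,afyly,oekvu] add [qnnpp,ysrma,vyehe] -> 8 lines: ptyjh rndhh zdn qnnpp ysrma vyehe rkv rri
Hunk 2: at line 5 remove [vyehe] add [wzrq] -> 8 lines: ptyjh rndhh zdn qnnpp ysrma wzrq rkv rri
Hunk 3: at line 3 remove [qnnpp] add [jjtj,wqg,khjlk] -> 10 lines: ptyjh rndhh zdn jjtj wqg khjlk ysrma wzrq rkv rri
Final line count: 10

Answer: 10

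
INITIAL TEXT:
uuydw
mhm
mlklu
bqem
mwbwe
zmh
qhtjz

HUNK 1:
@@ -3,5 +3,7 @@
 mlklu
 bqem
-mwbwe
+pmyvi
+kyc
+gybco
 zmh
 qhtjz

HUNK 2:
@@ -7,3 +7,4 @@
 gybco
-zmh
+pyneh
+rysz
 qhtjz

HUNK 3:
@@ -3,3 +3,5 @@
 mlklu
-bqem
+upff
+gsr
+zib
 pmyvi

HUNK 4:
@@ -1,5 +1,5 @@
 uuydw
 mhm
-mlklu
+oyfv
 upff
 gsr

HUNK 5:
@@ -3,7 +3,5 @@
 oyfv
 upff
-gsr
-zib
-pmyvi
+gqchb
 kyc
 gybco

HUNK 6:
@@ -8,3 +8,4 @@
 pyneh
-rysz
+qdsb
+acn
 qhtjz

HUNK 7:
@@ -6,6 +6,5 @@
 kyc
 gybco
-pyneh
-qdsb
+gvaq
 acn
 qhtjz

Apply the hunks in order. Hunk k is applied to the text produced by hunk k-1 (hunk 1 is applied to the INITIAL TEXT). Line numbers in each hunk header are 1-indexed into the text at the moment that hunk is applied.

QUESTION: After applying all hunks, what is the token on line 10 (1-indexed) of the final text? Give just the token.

Answer: qhtjz

Derivation:
Hunk 1: at line 3 remove [mwbwe] add [pmyvi,kyc,gybco] -> 9 lines: uuydw mhm mlklu bqem pmyvi kyc gybco zmh qhtjz
Hunk 2: at line 7 remove [zmh] add [pyneh,rysz] -> 10 lines: uuydw mhm mlklu bqem pmyvi kyc gybco pyneh rysz qhtjz
Hunk 3: at line 3 remove [bqem] add [upff,gsr,zib] -> 12 lines: uuydw mhm mlklu upff gsr zib pmyvi kyc gybco pyneh rysz qhtjz
Hunk 4: at line 1 remove [mlklu] add [oyfv] -> 12 lines: uuydw mhm oyfv upff gsr zib pmyvi kyc gybco pyneh rysz qhtjz
Hunk 5: at line 3 remove [gsr,zib,pmyvi] add [gqchb] -> 10 lines: uuydw mhm oyfv upff gqchb kyc gybco pyneh rysz qhtjz
Hunk 6: at line 8 remove [rysz] add [qdsb,acn] -> 11 lines: uuydw mhm oyfv upff gqchb kyc gybco pyneh qdsb acn qhtjz
Hunk 7: at line 6 remove [pyneh,qdsb] add [gvaq] -> 10 lines: uuydw mhm oyfv upff gqchb kyc gybco gvaq acn qhtjz
Final line 10: qhtjz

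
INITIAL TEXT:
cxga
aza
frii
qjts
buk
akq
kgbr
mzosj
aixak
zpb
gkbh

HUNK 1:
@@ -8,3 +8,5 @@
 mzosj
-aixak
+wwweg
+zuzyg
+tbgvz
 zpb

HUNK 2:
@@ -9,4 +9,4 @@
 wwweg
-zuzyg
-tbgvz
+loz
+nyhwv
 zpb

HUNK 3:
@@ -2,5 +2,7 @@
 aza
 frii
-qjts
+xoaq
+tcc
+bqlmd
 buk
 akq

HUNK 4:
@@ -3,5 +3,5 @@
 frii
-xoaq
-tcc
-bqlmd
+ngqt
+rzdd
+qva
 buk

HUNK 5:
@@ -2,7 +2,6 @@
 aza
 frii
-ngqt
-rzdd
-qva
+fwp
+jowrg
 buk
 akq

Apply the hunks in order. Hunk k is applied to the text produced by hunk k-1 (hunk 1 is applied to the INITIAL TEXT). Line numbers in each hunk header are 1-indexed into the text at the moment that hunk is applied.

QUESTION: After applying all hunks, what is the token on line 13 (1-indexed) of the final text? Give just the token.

Hunk 1: at line 8 remove [aixak] add [wwweg,zuzyg,tbgvz] -> 13 lines: cxga aza frii qjts buk akq kgbr mzosj wwweg zuzyg tbgvz zpb gkbh
Hunk 2: at line 9 remove [zuzyg,tbgvz] add [loz,nyhwv] -> 13 lines: cxga aza frii qjts buk akq kgbr mzosj wwweg loz nyhwv zpb gkbh
Hunk 3: at line 2 remove [qjts] add [xoaq,tcc,bqlmd] -> 15 lines: cxga aza frii xoaq tcc bqlmd buk akq kgbr mzosj wwweg loz nyhwv zpb gkbh
Hunk 4: at line 3 remove [xoaq,tcc,bqlmd] add [ngqt,rzdd,qva] -> 15 lines: cxga aza frii ngqt rzdd qva buk akq kgbr mzosj wwweg loz nyhwv zpb gkbh
Hunk 5: at line 2 remove [ngqt,rzdd,qva] add [fwp,jowrg] -> 14 lines: cxga aza frii fwp jowrg buk akq kgbr mzosj wwweg loz nyhwv zpb gkbh
Final line 13: zpb

Answer: zpb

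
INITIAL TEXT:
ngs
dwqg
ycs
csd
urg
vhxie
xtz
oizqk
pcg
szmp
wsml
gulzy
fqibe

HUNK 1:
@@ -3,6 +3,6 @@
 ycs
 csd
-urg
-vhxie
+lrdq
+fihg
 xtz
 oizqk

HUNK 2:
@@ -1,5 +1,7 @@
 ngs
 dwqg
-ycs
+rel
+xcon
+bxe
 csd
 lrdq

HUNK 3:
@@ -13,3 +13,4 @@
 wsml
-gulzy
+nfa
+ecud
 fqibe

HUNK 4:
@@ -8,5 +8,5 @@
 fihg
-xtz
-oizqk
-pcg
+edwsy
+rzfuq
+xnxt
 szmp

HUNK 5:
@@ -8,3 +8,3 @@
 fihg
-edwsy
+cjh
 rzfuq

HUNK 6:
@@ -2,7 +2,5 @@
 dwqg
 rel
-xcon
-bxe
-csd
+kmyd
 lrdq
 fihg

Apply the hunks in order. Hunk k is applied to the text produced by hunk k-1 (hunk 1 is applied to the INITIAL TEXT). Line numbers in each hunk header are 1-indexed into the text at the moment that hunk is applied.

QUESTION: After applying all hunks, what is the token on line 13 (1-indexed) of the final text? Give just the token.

Hunk 1: at line 3 remove [urg,vhxie] add [lrdq,fihg] -> 13 lines: ngs dwqg ycs csd lrdq fihg xtz oizqk pcg szmp wsml gulzy fqibe
Hunk 2: at line 1 remove [ycs] add [rel,xcon,bxe] -> 15 lines: ngs dwqg rel xcon bxe csd lrdq fihg xtz oizqk pcg szmp wsml gulzy fqibe
Hunk 3: at line 13 remove [gulzy] add [nfa,ecud] -> 16 lines: ngs dwqg rel xcon bxe csd lrdq fihg xtz oizqk pcg szmp wsml nfa ecud fqibe
Hunk 4: at line 8 remove [xtz,oizqk,pcg] add [edwsy,rzfuq,xnxt] -> 16 lines: ngs dwqg rel xcon bxe csd lrdq fihg edwsy rzfuq xnxt szmp wsml nfa ecud fqibe
Hunk 5: at line 8 remove [edwsy] add [cjh] -> 16 lines: ngs dwqg rel xcon bxe csd lrdq fihg cjh rzfuq xnxt szmp wsml nfa ecud fqibe
Hunk 6: at line 2 remove [xcon,bxe,csd] add [kmyd] -> 14 lines: ngs dwqg rel kmyd lrdq fihg cjh rzfuq xnxt szmp wsml nfa ecud fqibe
Final line 13: ecud

Answer: ecud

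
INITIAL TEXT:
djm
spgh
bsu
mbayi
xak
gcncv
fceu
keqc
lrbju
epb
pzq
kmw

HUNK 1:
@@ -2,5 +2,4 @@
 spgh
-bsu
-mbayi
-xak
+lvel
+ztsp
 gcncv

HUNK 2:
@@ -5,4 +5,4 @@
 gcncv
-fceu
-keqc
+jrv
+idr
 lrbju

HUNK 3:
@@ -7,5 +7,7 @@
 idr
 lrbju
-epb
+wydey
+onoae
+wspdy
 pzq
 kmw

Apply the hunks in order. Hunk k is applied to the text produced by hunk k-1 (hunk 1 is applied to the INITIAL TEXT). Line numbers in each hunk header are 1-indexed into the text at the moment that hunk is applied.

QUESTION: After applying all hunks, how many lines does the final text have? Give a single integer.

Answer: 13

Derivation:
Hunk 1: at line 2 remove [bsu,mbayi,xak] add [lvel,ztsp] -> 11 lines: djm spgh lvel ztsp gcncv fceu keqc lrbju epb pzq kmw
Hunk 2: at line 5 remove [fceu,keqc] add [jrv,idr] -> 11 lines: djm spgh lvel ztsp gcncv jrv idr lrbju epb pzq kmw
Hunk 3: at line 7 remove [epb] add [wydey,onoae,wspdy] -> 13 lines: djm spgh lvel ztsp gcncv jrv idr lrbju wydey onoae wspdy pzq kmw
Final line count: 13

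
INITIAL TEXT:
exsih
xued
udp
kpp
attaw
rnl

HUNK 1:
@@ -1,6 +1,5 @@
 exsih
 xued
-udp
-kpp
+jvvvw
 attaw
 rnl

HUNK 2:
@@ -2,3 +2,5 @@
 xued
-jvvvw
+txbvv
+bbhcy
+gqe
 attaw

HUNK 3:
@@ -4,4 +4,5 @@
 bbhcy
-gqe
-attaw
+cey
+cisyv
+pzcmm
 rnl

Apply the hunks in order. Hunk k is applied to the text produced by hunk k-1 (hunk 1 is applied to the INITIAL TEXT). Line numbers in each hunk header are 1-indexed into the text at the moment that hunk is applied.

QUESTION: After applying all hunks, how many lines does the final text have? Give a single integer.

Answer: 8

Derivation:
Hunk 1: at line 1 remove [udp,kpp] add [jvvvw] -> 5 lines: exsih xued jvvvw attaw rnl
Hunk 2: at line 2 remove [jvvvw] add [txbvv,bbhcy,gqe] -> 7 lines: exsih xued txbvv bbhcy gqe attaw rnl
Hunk 3: at line 4 remove [gqe,attaw] add [cey,cisyv,pzcmm] -> 8 lines: exsih xued txbvv bbhcy cey cisyv pzcmm rnl
Final line count: 8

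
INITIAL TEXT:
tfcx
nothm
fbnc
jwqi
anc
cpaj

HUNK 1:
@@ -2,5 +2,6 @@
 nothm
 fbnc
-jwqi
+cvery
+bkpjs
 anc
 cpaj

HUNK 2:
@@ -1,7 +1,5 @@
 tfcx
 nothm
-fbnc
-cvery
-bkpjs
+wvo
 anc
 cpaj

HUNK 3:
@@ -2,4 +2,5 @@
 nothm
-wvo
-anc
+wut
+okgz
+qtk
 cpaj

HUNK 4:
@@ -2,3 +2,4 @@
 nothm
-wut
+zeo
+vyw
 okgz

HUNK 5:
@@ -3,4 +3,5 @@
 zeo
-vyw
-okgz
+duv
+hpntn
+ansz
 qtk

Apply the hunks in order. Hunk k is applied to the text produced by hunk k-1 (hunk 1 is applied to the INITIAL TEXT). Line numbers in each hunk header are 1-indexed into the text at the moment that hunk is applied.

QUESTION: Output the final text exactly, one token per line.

Hunk 1: at line 2 remove [jwqi] add [cvery,bkpjs] -> 7 lines: tfcx nothm fbnc cvery bkpjs anc cpaj
Hunk 2: at line 1 remove [fbnc,cvery,bkpjs] add [wvo] -> 5 lines: tfcx nothm wvo anc cpaj
Hunk 3: at line 2 remove [wvo,anc] add [wut,okgz,qtk] -> 6 lines: tfcx nothm wut okgz qtk cpaj
Hunk 4: at line 2 remove [wut] add [zeo,vyw] -> 7 lines: tfcx nothm zeo vyw okgz qtk cpaj
Hunk 5: at line 3 remove [vyw,okgz] add [duv,hpntn,ansz] -> 8 lines: tfcx nothm zeo duv hpntn ansz qtk cpaj

Answer: tfcx
nothm
zeo
duv
hpntn
ansz
qtk
cpaj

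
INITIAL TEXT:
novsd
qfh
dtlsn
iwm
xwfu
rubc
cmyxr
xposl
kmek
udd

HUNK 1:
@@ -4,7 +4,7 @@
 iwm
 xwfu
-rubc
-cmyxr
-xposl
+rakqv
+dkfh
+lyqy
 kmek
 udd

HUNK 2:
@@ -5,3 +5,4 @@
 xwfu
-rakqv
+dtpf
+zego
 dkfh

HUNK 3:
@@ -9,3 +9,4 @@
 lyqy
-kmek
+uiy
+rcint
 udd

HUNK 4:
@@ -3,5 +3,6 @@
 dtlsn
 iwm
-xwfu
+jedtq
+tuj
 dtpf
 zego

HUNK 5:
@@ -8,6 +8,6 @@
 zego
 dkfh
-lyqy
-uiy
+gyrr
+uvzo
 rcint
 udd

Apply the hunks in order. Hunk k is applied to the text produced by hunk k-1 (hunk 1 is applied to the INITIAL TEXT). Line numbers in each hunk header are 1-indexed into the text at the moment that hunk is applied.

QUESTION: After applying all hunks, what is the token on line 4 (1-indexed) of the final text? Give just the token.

Answer: iwm

Derivation:
Hunk 1: at line 4 remove [rubc,cmyxr,xposl] add [rakqv,dkfh,lyqy] -> 10 lines: novsd qfh dtlsn iwm xwfu rakqv dkfh lyqy kmek udd
Hunk 2: at line 5 remove [rakqv] add [dtpf,zego] -> 11 lines: novsd qfh dtlsn iwm xwfu dtpf zego dkfh lyqy kmek udd
Hunk 3: at line 9 remove [kmek] add [uiy,rcint] -> 12 lines: novsd qfh dtlsn iwm xwfu dtpf zego dkfh lyqy uiy rcint udd
Hunk 4: at line 3 remove [xwfu] add [jedtq,tuj] -> 13 lines: novsd qfh dtlsn iwm jedtq tuj dtpf zego dkfh lyqy uiy rcint udd
Hunk 5: at line 8 remove [lyqy,uiy] add [gyrr,uvzo] -> 13 lines: novsd qfh dtlsn iwm jedtq tuj dtpf zego dkfh gyrr uvzo rcint udd
Final line 4: iwm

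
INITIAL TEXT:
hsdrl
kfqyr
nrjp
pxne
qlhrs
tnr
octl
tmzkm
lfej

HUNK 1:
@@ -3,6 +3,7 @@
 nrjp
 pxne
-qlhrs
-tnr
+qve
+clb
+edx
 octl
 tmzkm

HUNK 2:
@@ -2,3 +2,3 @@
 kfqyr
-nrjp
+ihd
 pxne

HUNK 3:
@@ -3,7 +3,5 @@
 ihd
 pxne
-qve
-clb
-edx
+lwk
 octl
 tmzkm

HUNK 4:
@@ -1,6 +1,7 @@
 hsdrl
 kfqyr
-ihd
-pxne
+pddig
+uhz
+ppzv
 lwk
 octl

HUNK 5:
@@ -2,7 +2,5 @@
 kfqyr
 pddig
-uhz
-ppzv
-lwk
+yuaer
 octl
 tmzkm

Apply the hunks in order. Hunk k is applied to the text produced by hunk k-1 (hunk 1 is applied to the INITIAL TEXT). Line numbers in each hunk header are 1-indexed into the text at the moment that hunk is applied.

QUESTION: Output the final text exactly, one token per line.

Answer: hsdrl
kfqyr
pddig
yuaer
octl
tmzkm
lfej

Derivation:
Hunk 1: at line 3 remove [qlhrs,tnr] add [qve,clb,edx] -> 10 lines: hsdrl kfqyr nrjp pxne qve clb edx octl tmzkm lfej
Hunk 2: at line 2 remove [nrjp] add [ihd] -> 10 lines: hsdrl kfqyr ihd pxne qve clb edx octl tmzkm lfej
Hunk 3: at line 3 remove [qve,clb,edx] add [lwk] -> 8 lines: hsdrl kfqyr ihd pxne lwk octl tmzkm lfej
Hunk 4: at line 1 remove [ihd,pxne] add [pddig,uhz,ppzv] -> 9 lines: hsdrl kfqyr pddig uhz ppzv lwk octl tmzkm lfej
Hunk 5: at line 2 remove [uhz,ppzv,lwk] add [yuaer] -> 7 lines: hsdrl kfqyr pddig yuaer octl tmzkm lfej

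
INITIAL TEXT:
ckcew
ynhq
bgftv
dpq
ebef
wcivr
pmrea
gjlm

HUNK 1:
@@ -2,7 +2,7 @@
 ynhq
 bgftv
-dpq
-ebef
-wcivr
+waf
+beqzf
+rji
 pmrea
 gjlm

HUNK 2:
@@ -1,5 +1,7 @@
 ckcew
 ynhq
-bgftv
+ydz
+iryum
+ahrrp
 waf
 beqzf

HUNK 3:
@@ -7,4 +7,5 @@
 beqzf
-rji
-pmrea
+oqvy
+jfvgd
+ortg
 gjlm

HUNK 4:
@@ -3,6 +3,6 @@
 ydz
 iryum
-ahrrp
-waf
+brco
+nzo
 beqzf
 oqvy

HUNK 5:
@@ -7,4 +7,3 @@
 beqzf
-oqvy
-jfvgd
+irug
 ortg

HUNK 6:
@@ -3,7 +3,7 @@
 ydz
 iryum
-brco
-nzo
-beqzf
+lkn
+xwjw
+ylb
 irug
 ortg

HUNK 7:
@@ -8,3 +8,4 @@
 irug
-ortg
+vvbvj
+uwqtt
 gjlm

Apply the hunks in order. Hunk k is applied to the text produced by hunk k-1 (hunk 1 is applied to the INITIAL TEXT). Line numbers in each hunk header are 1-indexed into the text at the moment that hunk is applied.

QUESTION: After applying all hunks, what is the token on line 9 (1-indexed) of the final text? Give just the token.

Hunk 1: at line 2 remove [dpq,ebef,wcivr] add [waf,beqzf,rji] -> 8 lines: ckcew ynhq bgftv waf beqzf rji pmrea gjlm
Hunk 2: at line 1 remove [bgftv] add [ydz,iryum,ahrrp] -> 10 lines: ckcew ynhq ydz iryum ahrrp waf beqzf rji pmrea gjlm
Hunk 3: at line 7 remove [rji,pmrea] add [oqvy,jfvgd,ortg] -> 11 lines: ckcew ynhq ydz iryum ahrrp waf beqzf oqvy jfvgd ortg gjlm
Hunk 4: at line 3 remove [ahrrp,waf] add [brco,nzo] -> 11 lines: ckcew ynhq ydz iryum brco nzo beqzf oqvy jfvgd ortg gjlm
Hunk 5: at line 7 remove [oqvy,jfvgd] add [irug] -> 10 lines: ckcew ynhq ydz iryum brco nzo beqzf irug ortg gjlm
Hunk 6: at line 3 remove [brco,nzo,beqzf] add [lkn,xwjw,ylb] -> 10 lines: ckcew ynhq ydz iryum lkn xwjw ylb irug ortg gjlm
Hunk 7: at line 8 remove [ortg] add [vvbvj,uwqtt] -> 11 lines: ckcew ynhq ydz iryum lkn xwjw ylb irug vvbvj uwqtt gjlm
Final line 9: vvbvj

Answer: vvbvj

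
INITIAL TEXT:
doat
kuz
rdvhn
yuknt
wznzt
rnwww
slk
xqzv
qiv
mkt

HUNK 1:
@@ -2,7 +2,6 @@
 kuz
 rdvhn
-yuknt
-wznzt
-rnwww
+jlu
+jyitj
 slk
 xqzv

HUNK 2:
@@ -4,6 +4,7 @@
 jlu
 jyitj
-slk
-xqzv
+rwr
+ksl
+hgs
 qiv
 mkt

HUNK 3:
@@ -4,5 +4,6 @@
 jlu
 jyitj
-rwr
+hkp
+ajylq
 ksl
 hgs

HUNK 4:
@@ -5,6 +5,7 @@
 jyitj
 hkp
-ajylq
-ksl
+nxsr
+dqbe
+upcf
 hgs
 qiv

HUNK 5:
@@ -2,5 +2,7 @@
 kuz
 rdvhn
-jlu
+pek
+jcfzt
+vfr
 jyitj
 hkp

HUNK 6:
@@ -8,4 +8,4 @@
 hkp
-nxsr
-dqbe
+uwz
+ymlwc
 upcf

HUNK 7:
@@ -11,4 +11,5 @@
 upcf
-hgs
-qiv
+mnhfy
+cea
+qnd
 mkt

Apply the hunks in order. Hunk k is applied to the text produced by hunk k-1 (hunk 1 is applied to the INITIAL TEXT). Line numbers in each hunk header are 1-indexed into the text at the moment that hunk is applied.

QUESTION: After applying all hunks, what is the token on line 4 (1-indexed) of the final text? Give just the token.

Answer: pek

Derivation:
Hunk 1: at line 2 remove [yuknt,wznzt,rnwww] add [jlu,jyitj] -> 9 lines: doat kuz rdvhn jlu jyitj slk xqzv qiv mkt
Hunk 2: at line 4 remove [slk,xqzv] add [rwr,ksl,hgs] -> 10 lines: doat kuz rdvhn jlu jyitj rwr ksl hgs qiv mkt
Hunk 3: at line 4 remove [rwr] add [hkp,ajylq] -> 11 lines: doat kuz rdvhn jlu jyitj hkp ajylq ksl hgs qiv mkt
Hunk 4: at line 5 remove [ajylq,ksl] add [nxsr,dqbe,upcf] -> 12 lines: doat kuz rdvhn jlu jyitj hkp nxsr dqbe upcf hgs qiv mkt
Hunk 5: at line 2 remove [jlu] add [pek,jcfzt,vfr] -> 14 lines: doat kuz rdvhn pek jcfzt vfr jyitj hkp nxsr dqbe upcf hgs qiv mkt
Hunk 6: at line 8 remove [nxsr,dqbe] add [uwz,ymlwc] -> 14 lines: doat kuz rdvhn pek jcfzt vfr jyitj hkp uwz ymlwc upcf hgs qiv mkt
Hunk 7: at line 11 remove [hgs,qiv] add [mnhfy,cea,qnd] -> 15 lines: doat kuz rdvhn pek jcfzt vfr jyitj hkp uwz ymlwc upcf mnhfy cea qnd mkt
Final line 4: pek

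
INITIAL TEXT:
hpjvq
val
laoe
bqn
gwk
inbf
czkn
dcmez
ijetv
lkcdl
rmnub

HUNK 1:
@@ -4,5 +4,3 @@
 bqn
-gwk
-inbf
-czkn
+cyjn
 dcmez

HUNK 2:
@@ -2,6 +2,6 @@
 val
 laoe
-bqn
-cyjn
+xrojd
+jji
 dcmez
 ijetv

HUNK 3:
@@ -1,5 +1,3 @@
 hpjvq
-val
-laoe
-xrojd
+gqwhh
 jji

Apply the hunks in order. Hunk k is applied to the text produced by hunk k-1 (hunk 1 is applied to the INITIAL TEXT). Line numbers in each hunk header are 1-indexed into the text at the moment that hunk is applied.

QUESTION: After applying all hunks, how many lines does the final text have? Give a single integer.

Hunk 1: at line 4 remove [gwk,inbf,czkn] add [cyjn] -> 9 lines: hpjvq val laoe bqn cyjn dcmez ijetv lkcdl rmnub
Hunk 2: at line 2 remove [bqn,cyjn] add [xrojd,jji] -> 9 lines: hpjvq val laoe xrojd jji dcmez ijetv lkcdl rmnub
Hunk 3: at line 1 remove [val,laoe,xrojd] add [gqwhh] -> 7 lines: hpjvq gqwhh jji dcmez ijetv lkcdl rmnub
Final line count: 7

Answer: 7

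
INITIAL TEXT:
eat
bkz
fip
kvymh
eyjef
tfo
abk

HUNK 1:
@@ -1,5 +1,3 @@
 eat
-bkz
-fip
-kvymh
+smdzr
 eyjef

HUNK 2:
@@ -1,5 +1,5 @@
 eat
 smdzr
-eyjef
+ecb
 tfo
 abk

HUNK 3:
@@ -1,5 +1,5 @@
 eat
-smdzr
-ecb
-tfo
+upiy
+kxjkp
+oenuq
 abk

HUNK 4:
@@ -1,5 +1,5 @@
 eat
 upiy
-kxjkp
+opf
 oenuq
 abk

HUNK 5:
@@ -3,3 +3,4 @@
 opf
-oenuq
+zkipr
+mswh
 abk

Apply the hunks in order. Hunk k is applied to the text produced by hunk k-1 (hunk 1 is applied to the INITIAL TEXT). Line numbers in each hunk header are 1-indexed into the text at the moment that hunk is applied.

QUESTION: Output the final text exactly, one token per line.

Answer: eat
upiy
opf
zkipr
mswh
abk

Derivation:
Hunk 1: at line 1 remove [bkz,fip,kvymh] add [smdzr] -> 5 lines: eat smdzr eyjef tfo abk
Hunk 2: at line 1 remove [eyjef] add [ecb] -> 5 lines: eat smdzr ecb tfo abk
Hunk 3: at line 1 remove [smdzr,ecb,tfo] add [upiy,kxjkp,oenuq] -> 5 lines: eat upiy kxjkp oenuq abk
Hunk 4: at line 1 remove [kxjkp] add [opf] -> 5 lines: eat upiy opf oenuq abk
Hunk 5: at line 3 remove [oenuq] add [zkipr,mswh] -> 6 lines: eat upiy opf zkipr mswh abk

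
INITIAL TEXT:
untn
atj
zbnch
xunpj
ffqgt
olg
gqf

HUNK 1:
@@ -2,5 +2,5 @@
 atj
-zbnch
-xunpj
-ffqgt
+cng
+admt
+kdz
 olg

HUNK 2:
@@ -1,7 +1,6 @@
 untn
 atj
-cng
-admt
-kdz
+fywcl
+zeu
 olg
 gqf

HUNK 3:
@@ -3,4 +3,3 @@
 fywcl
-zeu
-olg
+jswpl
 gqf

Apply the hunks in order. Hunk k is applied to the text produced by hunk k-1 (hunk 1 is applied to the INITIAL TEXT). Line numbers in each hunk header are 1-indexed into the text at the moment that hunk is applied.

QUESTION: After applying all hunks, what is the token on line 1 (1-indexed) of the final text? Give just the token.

Hunk 1: at line 2 remove [zbnch,xunpj,ffqgt] add [cng,admt,kdz] -> 7 lines: untn atj cng admt kdz olg gqf
Hunk 2: at line 1 remove [cng,admt,kdz] add [fywcl,zeu] -> 6 lines: untn atj fywcl zeu olg gqf
Hunk 3: at line 3 remove [zeu,olg] add [jswpl] -> 5 lines: untn atj fywcl jswpl gqf
Final line 1: untn

Answer: untn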